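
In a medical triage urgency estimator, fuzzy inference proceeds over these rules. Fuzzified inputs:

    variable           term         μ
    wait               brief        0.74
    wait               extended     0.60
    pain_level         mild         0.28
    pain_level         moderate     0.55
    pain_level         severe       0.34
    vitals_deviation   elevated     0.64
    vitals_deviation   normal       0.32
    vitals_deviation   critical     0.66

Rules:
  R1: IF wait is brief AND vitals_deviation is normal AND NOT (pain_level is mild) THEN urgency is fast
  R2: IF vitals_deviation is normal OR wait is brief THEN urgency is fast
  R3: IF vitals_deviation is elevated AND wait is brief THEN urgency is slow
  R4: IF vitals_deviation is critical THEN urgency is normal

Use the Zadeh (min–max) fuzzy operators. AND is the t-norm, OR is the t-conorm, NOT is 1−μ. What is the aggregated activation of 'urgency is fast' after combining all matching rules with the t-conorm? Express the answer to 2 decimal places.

0.74

R1: brief=0.74, normal=0.32, ¬mild=1−0.28=0.72; AND[min(a, b)] → w = 0.32
R2: normal=0.32, brief=0.74; OR[max(a, b)] → w = 0.74
R3: elevated=0.64, brief=0.74; AND[min(a, b)] → w = 0.64
R4: critical=0.66 → w = 0.66
Rules with consequent 'fast': {R1, R2} → strengths 0.32, 0.74
Aggregate via t-conorm [max(a, b)]: 0.74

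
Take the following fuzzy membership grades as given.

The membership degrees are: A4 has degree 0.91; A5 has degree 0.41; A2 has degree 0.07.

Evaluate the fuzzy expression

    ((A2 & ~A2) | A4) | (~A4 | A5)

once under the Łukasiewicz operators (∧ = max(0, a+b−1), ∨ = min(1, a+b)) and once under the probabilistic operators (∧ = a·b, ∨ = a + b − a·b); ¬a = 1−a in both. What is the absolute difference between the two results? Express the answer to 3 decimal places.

0.045

Under Łukasiewicz:
  ~A2 = 1 − 0.07 = 0.93
  A2 & ~A2 = max(0, a+b−1) on (0.07, 0.93) = 0.00
  (A2 & ~A2) | A4 = min(1, a+b) on (0.00, 0.91) = 0.91
  ~A4 = 1 − 0.91 = 0.09
  ~A4 | A5 = min(1, a+b) on (0.09, 0.41) = 0.50
  ((A2 & ~A2) | A4) | (~A4 | A5) = min(1, a+b) on (0.91, 0.50) = 1.00
  → value = 1.0000
Under probabilistic:
  ~A2 = 1 − 0.0700 = 0.9300
  A2 & ~A2 = a·b on (0.0700, 0.9300) = 0.0651
  (A2 & ~A2) | A4 = a + b − a·b on (0.0651, 0.9100) = 0.9159
  ~A4 = 1 − 0.9100 = 0.0900
  ~A4 | A5 = a + b − a·b on (0.0900, 0.4100) = 0.4631
  ((A2 & ~A2) | A4) | (~A4 | A5) = a + b − a·b on (0.9159, 0.4631) = 0.9548
  → value = 0.9548
|1.0000 − 0.9548| = 0.045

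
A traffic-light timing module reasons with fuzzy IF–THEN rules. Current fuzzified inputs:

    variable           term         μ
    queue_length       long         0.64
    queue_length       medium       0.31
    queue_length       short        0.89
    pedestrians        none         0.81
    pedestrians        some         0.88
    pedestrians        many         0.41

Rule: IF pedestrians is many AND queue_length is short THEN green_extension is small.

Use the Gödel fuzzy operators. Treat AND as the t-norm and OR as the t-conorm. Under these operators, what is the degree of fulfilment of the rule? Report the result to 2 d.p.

firing strength: many=0.41, short=0.89; AND[min(a, b)] → w = 0.41

0.41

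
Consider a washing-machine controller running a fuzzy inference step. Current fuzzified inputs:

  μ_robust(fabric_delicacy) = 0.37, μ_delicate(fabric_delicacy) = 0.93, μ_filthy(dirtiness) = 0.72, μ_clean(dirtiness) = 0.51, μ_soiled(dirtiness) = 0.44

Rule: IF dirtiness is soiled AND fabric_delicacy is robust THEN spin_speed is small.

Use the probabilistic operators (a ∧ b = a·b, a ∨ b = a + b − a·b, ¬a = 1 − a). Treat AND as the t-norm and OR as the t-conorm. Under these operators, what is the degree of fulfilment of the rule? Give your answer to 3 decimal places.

firing strength: soiled=0.44, robust=0.37; AND[a·b] → w = 0.1628

0.163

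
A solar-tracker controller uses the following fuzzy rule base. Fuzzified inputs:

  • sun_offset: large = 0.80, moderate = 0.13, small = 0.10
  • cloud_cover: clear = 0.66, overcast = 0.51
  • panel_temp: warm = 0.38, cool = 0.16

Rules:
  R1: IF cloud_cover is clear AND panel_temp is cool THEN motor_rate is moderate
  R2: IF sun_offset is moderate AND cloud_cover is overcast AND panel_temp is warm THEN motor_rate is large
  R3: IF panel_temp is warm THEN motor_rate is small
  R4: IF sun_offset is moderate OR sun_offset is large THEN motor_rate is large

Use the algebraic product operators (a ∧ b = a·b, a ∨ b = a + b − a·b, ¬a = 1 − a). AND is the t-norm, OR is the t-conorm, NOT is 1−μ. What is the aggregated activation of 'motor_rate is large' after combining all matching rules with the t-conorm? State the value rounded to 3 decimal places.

R1: clear=0.66, cool=0.16; AND[a·b] → w = 0.1056
R2: moderate=0.13, overcast=0.51, warm=0.38; AND[a·b] → w = 0.0252
R3: warm=0.38 → w = 0.3800
R4: moderate=0.13, large=0.80; OR[a + b − a·b] → w = 0.8260
Rules with consequent 'large': {R2, R4} → strengths 0.0252, 0.8260
Aggregate via t-conorm [a + b − a·b]: 0.8304

0.830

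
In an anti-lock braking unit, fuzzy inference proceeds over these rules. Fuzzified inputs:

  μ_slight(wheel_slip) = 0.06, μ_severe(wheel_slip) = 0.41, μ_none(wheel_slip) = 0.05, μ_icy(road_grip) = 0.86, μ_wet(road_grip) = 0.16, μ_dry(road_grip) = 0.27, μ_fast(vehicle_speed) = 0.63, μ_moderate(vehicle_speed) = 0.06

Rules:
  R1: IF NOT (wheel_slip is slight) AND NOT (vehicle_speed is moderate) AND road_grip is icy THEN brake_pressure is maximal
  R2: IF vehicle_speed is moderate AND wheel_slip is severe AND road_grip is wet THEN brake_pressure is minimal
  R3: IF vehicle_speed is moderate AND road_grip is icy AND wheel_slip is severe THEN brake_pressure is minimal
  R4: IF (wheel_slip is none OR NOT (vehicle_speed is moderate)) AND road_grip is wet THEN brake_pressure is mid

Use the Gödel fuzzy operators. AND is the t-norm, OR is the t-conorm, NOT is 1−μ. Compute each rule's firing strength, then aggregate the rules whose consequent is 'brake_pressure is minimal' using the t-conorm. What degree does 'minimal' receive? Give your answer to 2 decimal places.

0.06

R1: ¬slight=1−0.06=0.94, ¬moderate=1−0.06=0.94, icy=0.86; AND[min(a, b)] → w = 0.86
R2: moderate=0.06, severe=0.41, wet=0.16; AND[min(a, b)] → w = 0.06
R3: moderate=0.06, icy=0.86, severe=0.41; AND[min(a, b)] → w = 0.06
R4: (none=0.05 OR ¬moderate=1−0.06=0.94) = 0.94; AND[min(a, b)] with wet=0.16 → w = 0.16
Rules with consequent 'minimal': {R2, R3} → strengths 0.06, 0.06
Aggregate via t-conorm [max(a, b)]: 0.06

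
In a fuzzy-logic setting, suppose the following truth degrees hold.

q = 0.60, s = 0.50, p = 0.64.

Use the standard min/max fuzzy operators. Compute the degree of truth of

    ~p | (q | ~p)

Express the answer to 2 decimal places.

~p = 1 − 0.64 = 0.36
~p = 1 − 0.64 = 0.36
q | ~p = max(a, b) on (0.60, 0.36) = 0.60
~p | (q | ~p) = max(a, b) on (0.36, 0.60) = 0.60

0.60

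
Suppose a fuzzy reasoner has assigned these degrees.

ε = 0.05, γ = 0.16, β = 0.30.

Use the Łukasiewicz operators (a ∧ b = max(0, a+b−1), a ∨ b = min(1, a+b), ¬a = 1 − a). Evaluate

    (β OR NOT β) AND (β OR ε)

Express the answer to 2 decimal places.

0.35

NOT β = 1 − 0.30 = 0.70
β OR NOT β = min(1, a+b) on (0.30, 0.70) = 1.00
β OR ε = min(1, a+b) on (0.30, 0.05) = 0.35
(β OR NOT β) AND (β OR ε) = max(0, a+b−1) on (1.00, 0.35) = 0.35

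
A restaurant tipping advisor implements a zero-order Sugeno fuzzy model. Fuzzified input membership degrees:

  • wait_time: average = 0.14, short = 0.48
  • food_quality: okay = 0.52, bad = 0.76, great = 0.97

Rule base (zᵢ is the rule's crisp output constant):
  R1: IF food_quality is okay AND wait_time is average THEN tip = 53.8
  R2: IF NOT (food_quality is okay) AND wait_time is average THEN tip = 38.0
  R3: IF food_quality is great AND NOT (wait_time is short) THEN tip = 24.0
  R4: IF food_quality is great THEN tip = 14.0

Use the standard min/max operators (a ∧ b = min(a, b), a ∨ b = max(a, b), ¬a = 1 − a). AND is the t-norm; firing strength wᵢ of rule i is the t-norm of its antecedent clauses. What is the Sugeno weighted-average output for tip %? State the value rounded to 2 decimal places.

R1 (z=53.8): okay=0.52, average=0.14; AND[min(a, b)] → w = 0.14
R2 (z=38.0): ¬okay=1−0.52=0.48, average=0.14; AND[min(a, b)] → w = 0.14
R3 (z=24.0): great=0.97, ¬short=1−0.48=0.52; AND[min(a, b)] → w = 0.52
R4 (z=14.0): great=0.97 → w = 0.97
Weighted average = (0.14·53.8 + 0.14·38.0 + 0.52·24.0 + 0.97·14.0) / (0.14 + 0.14 + 0.52 + 0.97)
  = 38.9120 / 1.7700 = 21.98

21.98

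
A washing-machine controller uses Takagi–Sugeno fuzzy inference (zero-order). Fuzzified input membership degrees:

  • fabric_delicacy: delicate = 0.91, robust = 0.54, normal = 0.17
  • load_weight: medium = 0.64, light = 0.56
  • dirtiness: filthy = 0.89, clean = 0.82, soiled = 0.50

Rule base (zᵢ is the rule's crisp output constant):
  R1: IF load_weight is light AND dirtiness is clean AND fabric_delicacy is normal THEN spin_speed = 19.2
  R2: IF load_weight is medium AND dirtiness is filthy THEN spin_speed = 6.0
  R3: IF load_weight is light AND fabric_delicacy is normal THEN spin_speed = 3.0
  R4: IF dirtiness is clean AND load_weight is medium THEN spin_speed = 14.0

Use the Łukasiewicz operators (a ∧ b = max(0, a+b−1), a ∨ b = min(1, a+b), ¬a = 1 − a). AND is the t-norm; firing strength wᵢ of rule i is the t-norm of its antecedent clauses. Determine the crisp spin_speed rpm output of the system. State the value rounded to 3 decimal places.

9.717

R1 (z=19.2): light=0.56, clean=0.82, normal=0.17; AND[max(0, a+b−1)] → w = 0.00
R2 (z=6.0): medium=0.64, filthy=0.89; AND[max(0, a+b−1)] → w = 0.53
R3 (z=3.0): light=0.56, normal=0.17; AND[max(0, a+b−1)] → w = 0.00
R4 (z=14.0): clean=0.82, medium=0.64; AND[max(0, a+b−1)] → w = 0.46
Weighted average = (0.00·19.2 + 0.53·6.0 + 0.00·3.0 + 0.46·14.0) / (0.00 + 0.53 + 0.00 + 0.46)
  = 9.6200 / 0.9900 = 9.717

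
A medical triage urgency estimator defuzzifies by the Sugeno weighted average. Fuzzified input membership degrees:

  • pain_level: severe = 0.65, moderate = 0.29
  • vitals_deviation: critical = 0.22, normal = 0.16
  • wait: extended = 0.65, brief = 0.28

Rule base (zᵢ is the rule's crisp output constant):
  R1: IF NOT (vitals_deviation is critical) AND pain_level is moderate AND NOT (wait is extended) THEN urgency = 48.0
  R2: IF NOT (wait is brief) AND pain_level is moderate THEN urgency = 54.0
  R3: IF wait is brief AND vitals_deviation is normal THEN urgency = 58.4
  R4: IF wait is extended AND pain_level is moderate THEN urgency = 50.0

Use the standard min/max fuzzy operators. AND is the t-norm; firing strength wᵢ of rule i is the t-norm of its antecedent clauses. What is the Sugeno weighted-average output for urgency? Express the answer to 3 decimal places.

51.868

R1 (z=48.0): ¬critical=1−0.22=0.78, moderate=0.29, ¬extended=1−0.65=0.35; AND[min(a, b)] → w = 0.29
R2 (z=54.0): ¬brief=1−0.28=0.72, moderate=0.29; AND[min(a, b)] → w = 0.29
R3 (z=58.4): brief=0.28, normal=0.16; AND[min(a, b)] → w = 0.16
R4 (z=50.0): extended=0.65, moderate=0.29; AND[min(a, b)] → w = 0.29
Weighted average = (0.29·48.0 + 0.29·54.0 + 0.16·58.4 + 0.29·50.0) / (0.29 + 0.29 + 0.16 + 0.29)
  = 53.4240 / 1.0300 = 51.868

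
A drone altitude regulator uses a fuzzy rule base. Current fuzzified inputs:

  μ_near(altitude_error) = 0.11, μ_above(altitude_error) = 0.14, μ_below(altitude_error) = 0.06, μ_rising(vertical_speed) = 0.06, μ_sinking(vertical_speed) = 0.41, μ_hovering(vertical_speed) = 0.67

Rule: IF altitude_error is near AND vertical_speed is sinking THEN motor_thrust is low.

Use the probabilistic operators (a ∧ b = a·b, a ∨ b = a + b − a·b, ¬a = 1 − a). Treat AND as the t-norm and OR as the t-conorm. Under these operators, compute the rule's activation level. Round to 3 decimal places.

0.045

firing strength: near=0.11, sinking=0.41; AND[a·b] → w = 0.0451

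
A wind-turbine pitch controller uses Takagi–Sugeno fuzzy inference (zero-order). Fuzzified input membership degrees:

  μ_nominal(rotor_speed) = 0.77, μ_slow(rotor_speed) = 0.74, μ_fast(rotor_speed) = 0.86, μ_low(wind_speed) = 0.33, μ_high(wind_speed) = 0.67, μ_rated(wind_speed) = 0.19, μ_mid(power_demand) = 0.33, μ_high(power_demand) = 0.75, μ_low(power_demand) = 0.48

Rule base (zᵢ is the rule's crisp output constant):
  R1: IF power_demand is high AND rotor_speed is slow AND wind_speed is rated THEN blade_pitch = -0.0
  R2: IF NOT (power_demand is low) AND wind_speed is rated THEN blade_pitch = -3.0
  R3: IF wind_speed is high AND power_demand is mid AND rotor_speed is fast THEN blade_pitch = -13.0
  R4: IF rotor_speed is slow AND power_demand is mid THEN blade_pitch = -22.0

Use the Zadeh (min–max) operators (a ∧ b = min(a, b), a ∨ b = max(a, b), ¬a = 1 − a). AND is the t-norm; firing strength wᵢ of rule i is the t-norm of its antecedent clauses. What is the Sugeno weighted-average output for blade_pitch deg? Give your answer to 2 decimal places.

-11.65

R1 (z=-0.0): high=0.75, slow=0.74, rated=0.19; AND[min(a, b)] → w = 0.19
R2 (z=-3.0): ¬low=1−0.48=0.52, rated=0.19; AND[min(a, b)] → w = 0.19
R3 (z=-13.0): high=0.67, mid=0.33, fast=0.86; AND[min(a, b)] → w = 0.33
R4 (z=-22.0): slow=0.74, mid=0.33; AND[min(a, b)] → w = 0.33
Weighted average = (0.19·-0.0 + 0.19·-3.0 + 0.33·-13.0 + 0.33·-22.0) / (0.19 + 0.19 + 0.33 + 0.33)
  = -12.1200 / 1.0400 = -11.65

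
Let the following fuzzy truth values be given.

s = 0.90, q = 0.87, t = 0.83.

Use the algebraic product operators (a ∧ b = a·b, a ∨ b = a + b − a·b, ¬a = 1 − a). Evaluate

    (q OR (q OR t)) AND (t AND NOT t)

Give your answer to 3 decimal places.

0.141

q OR t = a + b − a·b on (0.8700, 0.8300) = 0.9779
q OR (q OR t) = a + b − a·b on (0.8700, 0.9779) = 0.9971
NOT t = 1 − 0.8300 = 0.1700
t AND NOT t = a·b on (0.8300, 0.1700) = 0.1411
(q OR (q OR t)) AND (t AND NOT t) = a·b on (0.9971, 0.1411) = 0.1407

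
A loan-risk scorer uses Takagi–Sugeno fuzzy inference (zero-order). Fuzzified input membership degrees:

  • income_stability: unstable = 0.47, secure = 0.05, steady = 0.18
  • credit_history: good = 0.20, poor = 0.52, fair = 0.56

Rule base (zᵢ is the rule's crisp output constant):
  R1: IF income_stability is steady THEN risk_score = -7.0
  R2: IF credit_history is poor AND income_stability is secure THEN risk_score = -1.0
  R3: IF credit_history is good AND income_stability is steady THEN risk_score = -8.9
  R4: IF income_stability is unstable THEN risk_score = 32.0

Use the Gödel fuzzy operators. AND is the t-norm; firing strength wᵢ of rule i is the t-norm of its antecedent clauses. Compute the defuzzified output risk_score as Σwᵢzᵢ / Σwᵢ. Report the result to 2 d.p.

R1 (z=-7.0): steady=0.18 → w = 0.18
R2 (z=-1.0): poor=0.52, secure=0.05; AND[min(a, b)] → w = 0.05
R3 (z=-8.9): good=0.20, steady=0.18; AND[min(a, b)] → w = 0.18
R4 (z=32.0): unstable=0.47 → w = 0.47
Weighted average = (0.18·-7.0 + 0.05·-1.0 + 0.18·-8.9 + 0.47·32.0) / (0.18 + 0.05 + 0.18 + 0.47)
  = 12.1280 / 0.8800 = 13.78

13.78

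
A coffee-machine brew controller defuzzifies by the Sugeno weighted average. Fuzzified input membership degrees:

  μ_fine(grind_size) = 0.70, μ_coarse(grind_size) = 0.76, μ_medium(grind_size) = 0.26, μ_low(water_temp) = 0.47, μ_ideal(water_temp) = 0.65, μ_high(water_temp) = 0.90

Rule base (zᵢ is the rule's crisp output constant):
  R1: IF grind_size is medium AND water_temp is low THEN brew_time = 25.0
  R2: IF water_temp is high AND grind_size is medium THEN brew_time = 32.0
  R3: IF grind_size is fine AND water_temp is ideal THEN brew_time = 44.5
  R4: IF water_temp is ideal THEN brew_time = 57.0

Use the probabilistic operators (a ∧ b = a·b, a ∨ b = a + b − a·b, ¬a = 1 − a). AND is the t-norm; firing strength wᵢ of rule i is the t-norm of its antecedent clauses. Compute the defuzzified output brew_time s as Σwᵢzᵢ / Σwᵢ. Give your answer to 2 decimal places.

R1 (z=25.0): medium=0.26, low=0.47; AND[a·b] → w = 0.1222
R2 (z=32.0): high=0.90, medium=0.26; AND[a·b] → w = 0.2340
R3 (z=44.5): fine=0.70, ideal=0.65; AND[a·b] → w = 0.4550
R4 (z=57.0): ideal=0.65 → w = 0.6500
Weighted average = (0.1222·25.0 + 0.2340·32.0 + 0.4550·44.5 + 0.6500·57.0) / (0.1222 + 0.2340 + 0.4550 + 0.6500)
  = 67.8405 / 1.4612 = 46.43

46.43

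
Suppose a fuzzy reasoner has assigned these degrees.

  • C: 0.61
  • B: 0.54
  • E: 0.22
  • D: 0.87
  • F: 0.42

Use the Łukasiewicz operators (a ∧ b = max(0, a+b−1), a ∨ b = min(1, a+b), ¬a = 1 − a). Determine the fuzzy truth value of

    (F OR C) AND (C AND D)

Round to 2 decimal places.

F OR C = min(1, a+b) on (0.42, 0.61) = 1.00
C AND D = max(0, a+b−1) on (0.61, 0.87) = 0.48
(F OR C) AND (C AND D) = max(0, a+b−1) on (1.00, 0.48) = 0.48

0.48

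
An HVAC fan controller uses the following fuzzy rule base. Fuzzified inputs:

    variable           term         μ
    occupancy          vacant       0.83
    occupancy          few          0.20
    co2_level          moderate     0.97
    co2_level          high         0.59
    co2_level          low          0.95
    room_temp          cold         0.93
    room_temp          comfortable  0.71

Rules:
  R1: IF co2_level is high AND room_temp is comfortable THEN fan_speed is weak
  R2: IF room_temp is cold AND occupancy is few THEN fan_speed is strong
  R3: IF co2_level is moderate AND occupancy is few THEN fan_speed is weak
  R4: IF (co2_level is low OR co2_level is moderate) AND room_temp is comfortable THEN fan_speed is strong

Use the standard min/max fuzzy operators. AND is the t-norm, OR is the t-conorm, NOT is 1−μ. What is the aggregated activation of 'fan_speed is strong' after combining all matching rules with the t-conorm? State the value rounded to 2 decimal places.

R1: high=0.59, comfortable=0.71; AND[min(a, b)] → w = 0.59
R2: cold=0.93, few=0.20; AND[min(a, b)] → w = 0.20
R3: moderate=0.97, few=0.20; AND[min(a, b)] → w = 0.20
R4: (low=0.95 OR moderate=0.97) = 0.97; AND[min(a, b)] with comfortable=0.71 → w = 0.71
Rules with consequent 'strong': {R2, R4} → strengths 0.20, 0.71
Aggregate via t-conorm [max(a, b)]: 0.71

0.71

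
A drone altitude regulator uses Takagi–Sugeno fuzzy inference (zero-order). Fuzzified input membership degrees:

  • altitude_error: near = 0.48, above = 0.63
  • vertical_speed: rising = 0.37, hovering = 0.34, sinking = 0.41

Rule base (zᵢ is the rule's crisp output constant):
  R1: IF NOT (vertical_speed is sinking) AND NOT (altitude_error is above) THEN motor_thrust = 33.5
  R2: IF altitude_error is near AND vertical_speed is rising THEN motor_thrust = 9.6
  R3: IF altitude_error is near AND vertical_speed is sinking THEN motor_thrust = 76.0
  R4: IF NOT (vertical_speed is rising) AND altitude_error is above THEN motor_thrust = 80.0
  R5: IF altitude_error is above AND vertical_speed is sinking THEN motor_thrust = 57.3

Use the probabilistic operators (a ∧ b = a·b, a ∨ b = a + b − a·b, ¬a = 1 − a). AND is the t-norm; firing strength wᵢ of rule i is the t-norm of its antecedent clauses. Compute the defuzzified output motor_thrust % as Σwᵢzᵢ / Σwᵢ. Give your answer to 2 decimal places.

R1 (z=33.5): ¬sinking=1−0.41=0.59, ¬above=1−0.63=0.37; AND[a·b] → w = 0.2183
R2 (z=9.6): near=0.48, rising=0.37; AND[a·b] → w = 0.1776
R3 (z=76.0): near=0.48, sinking=0.41; AND[a·b] → w = 0.1968
R4 (z=80.0): ¬rising=1−0.37=0.63, above=0.63; AND[a·b] → w = 0.3969
R5 (z=57.3): above=0.63, sinking=0.41; AND[a·b] → w = 0.2583
Weighted average = (0.2183·33.5 + 0.1776·9.6 + 0.1968·76.0 + 0.3969·80.0 + 0.2583·57.3) / (0.2183 + 0.1776 + 0.1968 + 0.3969 + 0.2583)
  = 70.5274 / 1.2479 = 56.52

56.52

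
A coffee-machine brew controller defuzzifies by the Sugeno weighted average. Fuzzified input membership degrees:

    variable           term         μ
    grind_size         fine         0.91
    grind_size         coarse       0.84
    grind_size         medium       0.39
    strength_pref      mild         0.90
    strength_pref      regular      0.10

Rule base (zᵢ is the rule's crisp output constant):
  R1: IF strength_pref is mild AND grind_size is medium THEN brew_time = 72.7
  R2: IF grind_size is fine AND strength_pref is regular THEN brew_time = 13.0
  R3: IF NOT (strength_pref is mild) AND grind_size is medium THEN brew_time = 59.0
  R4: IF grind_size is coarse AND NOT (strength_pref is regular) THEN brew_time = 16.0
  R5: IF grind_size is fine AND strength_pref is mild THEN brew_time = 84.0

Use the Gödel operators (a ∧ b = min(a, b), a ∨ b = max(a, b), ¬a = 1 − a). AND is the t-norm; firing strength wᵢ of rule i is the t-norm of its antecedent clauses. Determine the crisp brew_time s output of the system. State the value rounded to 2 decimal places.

53.47

R1 (z=72.7): mild=0.90, medium=0.39; AND[min(a, b)] → w = 0.39
R2 (z=13.0): fine=0.91, regular=0.10; AND[min(a, b)] → w = 0.10
R3 (z=59.0): ¬mild=1−0.90=0.10, medium=0.39; AND[min(a, b)] → w = 0.10
R4 (z=16.0): coarse=0.84, ¬regular=1−0.10=0.90; AND[min(a, b)] → w = 0.84
R5 (z=84.0): fine=0.91, mild=0.90; AND[min(a, b)] → w = 0.90
Weighted average = (0.39·72.7 + 0.10·13.0 + 0.10·59.0 + 0.84·16.0 + 0.90·84.0) / (0.39 + 0.10 + 0.10 + 0.84 + 0.90)
  = 124.5930 / 2.3300 = 53.47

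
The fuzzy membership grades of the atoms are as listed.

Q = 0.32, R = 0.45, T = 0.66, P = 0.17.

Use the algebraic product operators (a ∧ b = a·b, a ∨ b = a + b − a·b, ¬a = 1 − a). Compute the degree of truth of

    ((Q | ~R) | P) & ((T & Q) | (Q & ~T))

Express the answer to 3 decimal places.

0.222

~R = 1 − 0.4500 = 0.5500
Q | ~R = a + b − a·b on (0.3200, 0.5500) = 0.6940
(Q | ~R) | P = a + b − a·b on (0.6940, 0.1700) = 0.7460
T & Q = a·b on (0.6600, 0.3200) = 0.2112
~T = 1 − 0.6600 = 0.3400
Q & ~T = a·b on (0.3200, 0.3400) = 0.1088
(T & Q) | (Q & ~T) = a + b − a·b on (0.2112, 0.1088) = 0.2970
((Q | ~R) | P) & ((T & Q) | (Q & ~T)) = a·b on (0.7460, 0.2970) = 0.2216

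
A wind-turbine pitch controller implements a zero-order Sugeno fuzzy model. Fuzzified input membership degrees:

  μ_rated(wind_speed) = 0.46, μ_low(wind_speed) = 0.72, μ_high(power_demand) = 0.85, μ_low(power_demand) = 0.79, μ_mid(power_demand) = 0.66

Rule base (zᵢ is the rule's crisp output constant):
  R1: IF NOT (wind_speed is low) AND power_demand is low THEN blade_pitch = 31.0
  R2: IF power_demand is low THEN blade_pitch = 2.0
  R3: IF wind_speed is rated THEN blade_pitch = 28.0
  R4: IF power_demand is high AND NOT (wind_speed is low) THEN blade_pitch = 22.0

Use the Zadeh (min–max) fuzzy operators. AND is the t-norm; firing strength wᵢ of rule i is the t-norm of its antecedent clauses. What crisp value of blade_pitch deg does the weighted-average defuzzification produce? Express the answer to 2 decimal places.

16.19

R1 (z=31.0): ¬low=1−0.72=0.28, low=0.79; AND[min(a, b)] → w = 0.28
R2 (z=2.0): low=0.79 → w = 0.79
R3 (z=28.0): rated=0.46 → w = 0.46
R4 (z=22.0): high=0.85, ¬low=1−0.72=0.28; AND[min(a, b)] → w = 0.28
Weighted average = (0.28·31.0 + 0.79·2.0 + 0.46·28.0 + 0.28·22.0) / (0.28 + 0.79 + 0.46 + 0.28)
  = 29.3000 / 1.8100 = 16.19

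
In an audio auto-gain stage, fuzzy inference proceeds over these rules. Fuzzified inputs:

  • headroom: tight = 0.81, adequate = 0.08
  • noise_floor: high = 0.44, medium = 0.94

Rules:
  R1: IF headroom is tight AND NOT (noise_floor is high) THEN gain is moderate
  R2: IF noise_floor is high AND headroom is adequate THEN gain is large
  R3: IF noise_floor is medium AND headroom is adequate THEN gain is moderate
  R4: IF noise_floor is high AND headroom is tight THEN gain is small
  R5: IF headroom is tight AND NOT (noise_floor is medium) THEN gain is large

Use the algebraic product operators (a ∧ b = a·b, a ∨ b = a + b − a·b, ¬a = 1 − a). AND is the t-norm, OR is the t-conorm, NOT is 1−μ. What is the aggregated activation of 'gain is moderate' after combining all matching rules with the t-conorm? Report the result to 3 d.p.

0.495

R1: tight=0.81, ¬high=1−0.44=0.56; AND[a·b] → w = 0.4536
R2: high=0.44, adequate=0.08; AND[a·b] → w = 0.0352
R3: medium=0.94, adequate=0.08; AND[a·b] → w = 0.0752
R4: high=0.44, tight=0.81; AND[a·b] → w = 0.3564
R5: tight=0.81, ¬medium=1−0.94=0.06; AND[a·b] → w = 0.0486
Rules with consequent 'moderate': {R1, R3} → strengths 0.4536, 0.0752
Aggregate via t-conorm [a + b − a·b]: 0.4947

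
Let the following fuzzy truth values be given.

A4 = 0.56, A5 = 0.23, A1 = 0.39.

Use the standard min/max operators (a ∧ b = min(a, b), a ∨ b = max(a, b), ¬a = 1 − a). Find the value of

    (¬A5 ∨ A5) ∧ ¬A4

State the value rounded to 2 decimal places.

¬A5 = 1 − 0.23 = 0.77
¬A5 ∨ A5 = max(a, b) on (0.77, 0.23) = 0.77
¬A4 = 1 − 0.56 = 0.44
(¬A5 ∨ A5) ∧ ¬A4 = min(a, b) on (0.77, 0.44) = 0.44

0.44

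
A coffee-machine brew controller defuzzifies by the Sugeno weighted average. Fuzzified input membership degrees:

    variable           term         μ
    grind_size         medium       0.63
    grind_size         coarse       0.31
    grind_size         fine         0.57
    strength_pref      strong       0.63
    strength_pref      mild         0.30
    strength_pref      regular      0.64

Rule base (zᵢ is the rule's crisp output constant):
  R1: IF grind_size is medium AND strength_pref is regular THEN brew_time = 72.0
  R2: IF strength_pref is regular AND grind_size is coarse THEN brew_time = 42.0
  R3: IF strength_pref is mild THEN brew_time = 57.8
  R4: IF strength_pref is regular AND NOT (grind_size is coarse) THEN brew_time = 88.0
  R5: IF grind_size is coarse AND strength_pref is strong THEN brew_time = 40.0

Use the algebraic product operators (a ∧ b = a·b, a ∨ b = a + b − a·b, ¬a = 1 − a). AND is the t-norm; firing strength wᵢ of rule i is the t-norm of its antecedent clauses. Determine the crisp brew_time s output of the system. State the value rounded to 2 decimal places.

R1 (z=72.0): medium=0.63, regular=0.64; AND[a·b] → w = 0.4032
R2 (z=42.0): regular=0.64, coarse=0.31; AND[a·b] → w = 0.1984
R3 (z=57.8): mild=0.30 → w = 0.3000
R4 (z=88.0): regular=0.64, ¬coarse=1−0.31=0.69; AND[a·b] → w = 0.4416
R5 (z=40.0): coarse=0.31, strong=0.63; AND[a·b] → w = 0.1953
Weighted average = (0.4032·72.0 + 0.1984·42.0 + 0.3000·57.8 + 0.4416·88.0 + 0.1953·40.0) / (0.4032 + 0.1984 + 0.3000 + 0.4416 + 0.1953)
  = 101.3760 / 1.5385 = 65.89

65.89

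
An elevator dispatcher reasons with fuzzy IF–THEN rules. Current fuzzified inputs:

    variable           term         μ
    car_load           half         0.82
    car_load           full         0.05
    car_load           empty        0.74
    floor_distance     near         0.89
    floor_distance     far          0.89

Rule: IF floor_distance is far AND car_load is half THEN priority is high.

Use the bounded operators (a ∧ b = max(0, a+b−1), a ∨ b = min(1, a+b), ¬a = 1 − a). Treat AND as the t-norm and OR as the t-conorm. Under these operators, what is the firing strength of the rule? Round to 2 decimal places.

0.71

firing strength: far=0.89, half=0.82; AND[max(0, a+b−1)] → w = 0.71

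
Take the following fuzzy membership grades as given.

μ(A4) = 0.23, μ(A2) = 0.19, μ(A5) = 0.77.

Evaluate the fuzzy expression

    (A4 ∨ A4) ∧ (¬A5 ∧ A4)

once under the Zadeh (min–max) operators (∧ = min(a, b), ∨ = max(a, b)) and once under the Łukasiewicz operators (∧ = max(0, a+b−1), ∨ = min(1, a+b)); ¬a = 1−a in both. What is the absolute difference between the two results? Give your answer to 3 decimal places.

Under Zadeh (min–max):
  A4 ∨ A4 = max(a, b) on (0.23, 0.23) = 0.23
  ¬A5 = 1 − 0.77 = 0.23
  ¬A5 ∧ A4 = min(a, b) on (0.23, 0.23) = 0.23
  (A4 ∨ A4) ∧ (¬A5 ∧ A4) = min(a, b) on (0.23, 0.23) = 0.23
  → value = 0.2300
Under Łukasiewicz:
  A4 ∨ A4 = min(1, a+b) on (0.23, 0.23) = 0.46
  ¬A5 = 1 − 0.77 = 0.23
  ¬A5 ∧ A4 = max(0, a+b−1) on (0.23, 0.23) = 0.00
  (A4 ∨ A4) ∧ (¬A5 ∧ A4) = max(0, a+b−1) on (0.46, 0.00) = 0.00
  → value = 0.0000
|0.2300 − 0.0000| = 0.230

0.230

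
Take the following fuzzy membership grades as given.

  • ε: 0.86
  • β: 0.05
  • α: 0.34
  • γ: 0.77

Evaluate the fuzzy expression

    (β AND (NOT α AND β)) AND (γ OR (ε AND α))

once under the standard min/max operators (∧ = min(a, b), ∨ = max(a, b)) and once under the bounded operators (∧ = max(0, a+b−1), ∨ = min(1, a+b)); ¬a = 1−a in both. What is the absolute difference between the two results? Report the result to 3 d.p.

Under standard min/max:
  NOT α = 1 − 0.34 = 0.66
  NOT α AND β = min(a, b) on (0.66, 0.05) = 0.05
  β AND (NOT α AND β) = min(a, b) on (0.05, 0.05) = 0.05
  ε AND α = min(a, b) on (0.86, 0.34) = 0.34
  γ OR (ε AND α) = max(a, b) on (0.77, 0.34) = 0.77
  (β AND (NOT α AND β)) AND (γ OR (ε AND α)) = min(a, b) on (0.05, 0.77) = 0.05
  → value = 0.0500
Under bounded:
  NOT α = 1 − 0.34 = 0.66
  NOT α AND β = max(0, a+b−1) on (0.66, 0.05) = 0.00
  β AND (NOT α AND β) = max(0, a+b−1) on (0.05, 0.00) = 0.00
  ε AND α = max(0, a+b−1) on (0.86, 0.34) = 0.20
  γ OR (ε AND α) = min(1, a+b) on (0.77, 0.20) = 0.97
  (β AND (NOT α AND β)) AND (γ OR (ε AND α)) = max(0, a+b−1) on (0.00, 0.97) = 0.00
  → value = 0.0000
|0.0500 − 0.0000| = 0.050

0.050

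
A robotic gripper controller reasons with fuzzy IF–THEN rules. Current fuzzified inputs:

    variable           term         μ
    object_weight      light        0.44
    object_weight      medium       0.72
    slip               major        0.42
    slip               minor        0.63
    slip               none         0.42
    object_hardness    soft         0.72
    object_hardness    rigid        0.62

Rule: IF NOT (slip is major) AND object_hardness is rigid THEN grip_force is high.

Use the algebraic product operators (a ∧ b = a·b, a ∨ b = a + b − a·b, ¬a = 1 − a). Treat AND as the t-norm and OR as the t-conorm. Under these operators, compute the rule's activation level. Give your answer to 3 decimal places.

firing strength: ¬major=1−0.42=0.58, rigid=0.62; AND[a·b] → w = 0.3596

0.360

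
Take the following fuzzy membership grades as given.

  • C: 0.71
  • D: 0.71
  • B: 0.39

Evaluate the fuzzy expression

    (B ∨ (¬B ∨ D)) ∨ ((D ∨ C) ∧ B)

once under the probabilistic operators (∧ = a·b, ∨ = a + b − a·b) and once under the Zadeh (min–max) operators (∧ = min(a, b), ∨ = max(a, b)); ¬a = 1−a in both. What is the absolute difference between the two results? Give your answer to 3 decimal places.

0.246

Under probabilistic:
  ¬B = 1 − 0.3900 = 0.6100
  ¬B ∨ D = a + b − a·b on (0.6100, 0.7100) = 0.8869
  B ∨ (¬B ∨ D) = a + b − a·b on (0.3900, 0.8869) = 0.9310
  D ∨ C = a + b − a·b on (0.7100, 0.7100) = 0.9159
  (D ∨ C) ∧ B = a·b on (0.9159, 0.3900) = 0.3572
  (B ∨ (¬B ∨ D)) ∨ ((D ∨ C) ∧ B) = a + b − a·b on (0.9310, 0.3572) = 0.9557
  → value = 0.9557
Under Zadeh (min–max):
  ¬B = 1 − 0.39 = 0.61
  ¬B ∨ D = max(a, b) on (0.61, 0.71) = 0.71
  B ∨ (¬B ∨ D) = max(a, b) on (0.39, 0.71) = 0.71
  D ∨ C = max(a, b) on (0.71, 0.71) = 0.71
  (D ∨ C) ∧ B = min(a, b) on (0.71, 0.39) = 0.39
  (B ∨ (¬B ∨ D)) ∨ ((D ∨ C) ∧ B) = max(a, b) on (0.71, 0.39) = 0.71
  → value = 0.7100
|0.9557 − 0.7100| = 0.246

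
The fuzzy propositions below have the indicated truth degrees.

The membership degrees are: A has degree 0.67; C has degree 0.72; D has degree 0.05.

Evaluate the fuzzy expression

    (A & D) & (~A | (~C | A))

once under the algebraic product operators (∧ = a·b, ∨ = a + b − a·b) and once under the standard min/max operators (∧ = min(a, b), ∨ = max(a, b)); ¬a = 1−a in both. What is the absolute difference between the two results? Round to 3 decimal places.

Under algebraic product:
  A & D = a·b on (0.6700, 0.0500) = 0.0335
  ~A = 1 − 0.6700 = 0.3300
  ~C = 1 − 0.7200 = 0.2800
  ~C | A = a + b − a·b on (0.2800, 0.6700) = 0.7624
  ~A | (~C | A) = a + b − a·b on (0.3300, 0.7624) = 0.8408
  (A & D) & (~A | (~C | A)) = a·b on (0.0335, 0.8408) = 0.0282
  → value = 0.0282
Under standard min/max:
  A & D = min(a, b) on (0.67, 0.05) = 0.05
  ~A = 1 − 0.67 = 0.33
  ~C = 1 − 0.72 = 0.28
  ~C | A = max(a, b) on (0.28, 0.67) = 0.67
  ~A | (~C | A) = max(a, b) on (0.33, 0.67) = 0.67
  (A & D) & (~A | (~C | A)) = min(a, b) on (0.05, 0.67) = 0.05
  → value = 0.0500
|0.0282 − 0.0500| = 0.022

0.022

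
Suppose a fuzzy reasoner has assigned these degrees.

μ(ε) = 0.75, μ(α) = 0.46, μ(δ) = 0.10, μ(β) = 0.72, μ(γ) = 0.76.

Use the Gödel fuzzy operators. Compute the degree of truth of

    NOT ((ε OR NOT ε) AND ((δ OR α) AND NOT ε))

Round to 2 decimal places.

0.75

NOT ε = 1 − 0.75 = 0.25
ε OR NOT ε = max(a, b) on (0.75, 0.25) = 0.75
δ OR α = max(a, b) on (0.10, 0.46) = 0.46
NOT ε = 1 − 0.75 = 0.25
(δ OR α) AND NOT ε = min(a, b) on (0.46, 0.25) = 0.25
(ε OR NOT ε) AND ((δ OR α) AND NOT ε) = min(a, b) on (0.75, 0.25) = 0.25
NOT ((ε OR NOT ε) AND ((δ OR α) AND NOT ε)) = 1 − 0.25 = 0.75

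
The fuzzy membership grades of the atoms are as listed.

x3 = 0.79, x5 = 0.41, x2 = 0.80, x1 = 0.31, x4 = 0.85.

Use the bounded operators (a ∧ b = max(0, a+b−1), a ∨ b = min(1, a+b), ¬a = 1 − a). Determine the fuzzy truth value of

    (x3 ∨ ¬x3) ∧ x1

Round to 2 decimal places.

0.31

¬x3 = 1 − 0.79 = 0.21
x3 ∨ ¬x3 = min(1, a+b) on (0.79, 0.21) = 1.00
(x3 ∨ ¬x3) ∧ x1 = max(0, a+b−1) on (1.00, 0.31) = 0.31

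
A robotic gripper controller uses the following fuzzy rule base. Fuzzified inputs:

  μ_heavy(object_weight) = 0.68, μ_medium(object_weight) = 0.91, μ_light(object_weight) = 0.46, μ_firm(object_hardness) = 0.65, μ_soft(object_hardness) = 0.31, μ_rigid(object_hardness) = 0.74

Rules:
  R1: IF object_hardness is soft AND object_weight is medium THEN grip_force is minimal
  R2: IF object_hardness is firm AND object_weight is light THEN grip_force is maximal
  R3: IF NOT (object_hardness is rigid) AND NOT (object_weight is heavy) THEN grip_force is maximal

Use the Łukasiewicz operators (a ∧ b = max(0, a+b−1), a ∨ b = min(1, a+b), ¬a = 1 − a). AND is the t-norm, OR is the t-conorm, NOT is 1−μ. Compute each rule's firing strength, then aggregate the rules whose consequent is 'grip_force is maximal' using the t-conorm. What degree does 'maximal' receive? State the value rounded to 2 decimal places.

0.11

R1: soft=0.31, medium=0.91; AND[max(0, a+b−1)] → w = 0.22
R2: firm=0.65, light=0.46; AND[max(0, a+b−1)] → w = 0.11
R3: ¬rigid=1−0.74=0.26, ¬heavy=1−0.68=0.32; AND[max(0, a+b−1)] → w = 0.00
Rules with consequent 'maximal': {R2, R3} → strengths 0.11, 0.00
Aggregate via t-conorm [min(1, a+b)]: 0.11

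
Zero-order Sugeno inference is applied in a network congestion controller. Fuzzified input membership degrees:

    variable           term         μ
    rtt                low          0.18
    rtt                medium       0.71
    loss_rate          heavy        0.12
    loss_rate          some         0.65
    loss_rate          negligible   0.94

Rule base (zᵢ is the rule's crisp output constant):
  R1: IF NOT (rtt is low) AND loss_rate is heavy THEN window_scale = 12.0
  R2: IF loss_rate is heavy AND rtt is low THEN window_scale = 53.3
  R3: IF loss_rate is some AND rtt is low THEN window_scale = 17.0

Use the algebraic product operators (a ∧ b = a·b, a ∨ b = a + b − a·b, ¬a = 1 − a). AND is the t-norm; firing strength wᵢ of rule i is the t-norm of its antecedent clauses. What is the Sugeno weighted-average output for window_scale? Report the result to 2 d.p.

R1 (z=12.0): ¬low=1−0.18=0.82, heavy=0.12; AND[a·b] → w = 0.0984
R2 (z=53.3): heavy=0.12, low=0.18; AND[a·b] → w = 0.0216
R3 (z=17.0): some=0.65, low=0.18; AND[a·b] → w = 0.1170
Weighted average = (0.0984·12.0 + 0.0216·53.3 + 0.1170·17.0) / (0.0984 + 0.0216 + 0.1170)
  = 4.3211 / 0.2370 = 18.23

18.23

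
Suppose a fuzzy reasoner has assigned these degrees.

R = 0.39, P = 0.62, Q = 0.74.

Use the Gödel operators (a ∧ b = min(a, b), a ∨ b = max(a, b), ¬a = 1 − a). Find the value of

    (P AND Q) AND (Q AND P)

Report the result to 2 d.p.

0.62

P AND Q = min(a, b) on (0.62, 0.74) = 0.62
Q AND P = min(a, b) on (0.74, 0.62) = 0.62
(P AND Q) AND (Q AND P) = min(a, b) on (0.62, 0.62) = 0.62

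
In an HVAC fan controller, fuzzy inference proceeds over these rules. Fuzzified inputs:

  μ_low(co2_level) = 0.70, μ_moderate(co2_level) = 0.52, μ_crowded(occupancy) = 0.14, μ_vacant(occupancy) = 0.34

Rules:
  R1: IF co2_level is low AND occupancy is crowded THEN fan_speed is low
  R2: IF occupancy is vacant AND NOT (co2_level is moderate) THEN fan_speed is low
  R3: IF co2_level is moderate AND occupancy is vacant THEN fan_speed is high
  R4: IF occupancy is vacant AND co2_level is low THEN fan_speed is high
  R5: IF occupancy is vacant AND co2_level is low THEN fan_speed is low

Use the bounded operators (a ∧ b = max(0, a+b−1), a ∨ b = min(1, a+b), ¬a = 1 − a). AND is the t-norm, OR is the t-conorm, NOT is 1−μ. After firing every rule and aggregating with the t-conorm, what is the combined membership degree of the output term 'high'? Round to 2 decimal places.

R1: low=0.70, crowded=0.14; AND[max(0, a+b−1)] → w = 0.00
R2: vacant=0.34, ¬moderate=1−0.52=0.48; AND[max(0, a+b−1)] → w = 0.00
R3: moderate=0.52, vacant=0.34; AND[max(0, a+b−1)] → w = 0.00
R4: vacant=0.34, low=0.70; AND[max(0, a+b−1)] → w = 0.04
R5: vacant=0.34, low=0.70; AND[max(0, a+b−1)] → w = 0.04
Rules with consequent 'high': {R3, R4} → strengths 0.00, 0.04
Aggregate via t-conorm [min(1, a+b)]: 0.04

0.04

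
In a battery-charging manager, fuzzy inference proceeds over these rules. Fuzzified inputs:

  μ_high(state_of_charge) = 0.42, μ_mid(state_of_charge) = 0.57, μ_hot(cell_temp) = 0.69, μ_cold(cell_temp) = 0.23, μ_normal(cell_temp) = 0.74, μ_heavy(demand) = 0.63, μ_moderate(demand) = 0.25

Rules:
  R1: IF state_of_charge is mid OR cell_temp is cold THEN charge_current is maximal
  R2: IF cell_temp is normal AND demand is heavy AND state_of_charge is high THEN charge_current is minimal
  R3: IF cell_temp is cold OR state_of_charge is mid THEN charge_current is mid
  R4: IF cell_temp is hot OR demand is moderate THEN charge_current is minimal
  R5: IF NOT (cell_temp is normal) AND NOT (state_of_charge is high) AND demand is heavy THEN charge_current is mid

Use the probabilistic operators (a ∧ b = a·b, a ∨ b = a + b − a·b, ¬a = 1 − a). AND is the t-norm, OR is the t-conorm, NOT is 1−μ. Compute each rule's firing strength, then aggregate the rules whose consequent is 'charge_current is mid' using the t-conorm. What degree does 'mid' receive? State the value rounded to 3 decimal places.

R1: mid=0.57, cold=0.23; OR[a + b − a·b] → w = 0.6689
R2: normal=0.74, heavy=0.63, high=0.42; AND[a·b] → w = 0.1958
R3: cold=0.23, mid=0.57; OR[a + b − a·b] → w = 0.6689
R4: hot=0.69, moderate=0.25; OR[a + b − a·b] → w = 0.7675
R5: ¬normal=1−0.74=0.26, ¬high=1−0.42=0.58, heavy=0.63; AND[a·b] → w = 0.0950
Rules with consequent 'mid': {R3, R5} → strengths 0.6689, 0.0950
Aggregate via t-conorm [a + b − a·b]: 0.7004

0.700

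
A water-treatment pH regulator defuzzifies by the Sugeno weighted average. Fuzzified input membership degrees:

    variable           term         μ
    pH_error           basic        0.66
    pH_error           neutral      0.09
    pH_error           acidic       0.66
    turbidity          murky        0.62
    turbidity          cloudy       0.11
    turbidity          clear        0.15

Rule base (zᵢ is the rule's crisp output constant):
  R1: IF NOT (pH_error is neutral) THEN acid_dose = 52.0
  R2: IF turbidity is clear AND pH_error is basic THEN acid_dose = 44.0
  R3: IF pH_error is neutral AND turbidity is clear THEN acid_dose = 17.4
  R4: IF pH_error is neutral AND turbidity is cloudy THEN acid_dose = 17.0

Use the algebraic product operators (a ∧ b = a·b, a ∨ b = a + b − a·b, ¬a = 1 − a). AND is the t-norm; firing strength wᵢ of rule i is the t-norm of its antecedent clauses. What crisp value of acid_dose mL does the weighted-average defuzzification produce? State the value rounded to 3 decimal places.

R1 (z=52.0): ¬neutral=1−0.09=0.91 → w = 0.9100
R2 (z=44.0): clear=0.15, basic=0.66; AND[a·b] → w = 0.0990
R3 (z=17.4): neutral=0.09, clear=0.15; AND[a·b] → w = 0.0135
R4 (z=17.0): neutral=0.09, cloudy=0.11; AND[a·b] → w = 0.0099
Weighted average = (0.9100·52.0 + 0.0990·44.0 + 0.0135·17.4 + 0.0099·17.0) / (0.9100 + 0.0990 + 0.0135 + 0.0099)
  = 52.0792 / 1.0324 = 50.445

50.445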